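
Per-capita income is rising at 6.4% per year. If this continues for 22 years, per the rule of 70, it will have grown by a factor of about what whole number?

70/6.4 ≈ 10.94 years per doubling.
22 years fits 2 doublings: 2^2 = 4.

approximately 4 times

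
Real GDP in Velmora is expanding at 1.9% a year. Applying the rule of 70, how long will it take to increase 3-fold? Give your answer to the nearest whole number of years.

about 58 years

One doubling takes 70/1.9 = 36.84 years.
3× is log₂ 3 ≈ 1.58 doublings, so ≈ 1.58 × 36.84 = 58 years.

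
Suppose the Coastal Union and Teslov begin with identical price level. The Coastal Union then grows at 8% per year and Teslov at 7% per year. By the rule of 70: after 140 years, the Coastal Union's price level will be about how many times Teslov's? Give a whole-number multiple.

the Coastal Union pulls ahead at 1 pp per year, so the ratio doubles every 70/1 ≈ 70.00 years.
In 140 years that's 2.00 doublings: 2^2.00 ≈ 4.

roughly 4 times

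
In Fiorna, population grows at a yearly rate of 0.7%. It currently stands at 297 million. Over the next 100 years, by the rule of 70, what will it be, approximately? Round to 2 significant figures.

It doubles every 70/0.7 ≈ 100.00 years, so 100 years is 1.00 doublings.
2^1.00 ≈ 2.00; 297 × 2.00 ≈ 590 million.

about 590 million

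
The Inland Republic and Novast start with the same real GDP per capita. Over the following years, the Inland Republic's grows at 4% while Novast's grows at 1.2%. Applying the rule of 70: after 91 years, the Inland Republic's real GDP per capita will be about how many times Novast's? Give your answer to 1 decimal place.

Rate gap = 4% − 1.2% = 2.8 points.
The ratio doubles every 70/2.8 ≈ 25.00 years.
91/25.00 ≈ 3.64 doublings → ratio ≈ 2^3.64 ≈ 12.5.

approximately 12.5 times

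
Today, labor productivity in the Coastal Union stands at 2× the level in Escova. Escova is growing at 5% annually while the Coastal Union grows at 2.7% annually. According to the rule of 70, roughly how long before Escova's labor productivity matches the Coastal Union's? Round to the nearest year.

approximately 30 years

Escova gains on the Coastal Union at 5% − 2.7% = 2.3 points a year.
At that relative rate the gap halves every 70/2.3 ≈ 30.43 years.
A 2× gap closes after 1 halving: 1 × 30.43 ≈ 30 years.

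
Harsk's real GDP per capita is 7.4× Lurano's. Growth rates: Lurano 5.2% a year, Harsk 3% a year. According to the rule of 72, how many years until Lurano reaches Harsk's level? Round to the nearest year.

about 95 years

The growth-rate gap is 5.2% − 3% = 2.2 percentage points.
So the ratio between them halves every 72/2.2 ≈ 32.73 years.
A 7.4× gap takes log₂(7.4) ≈ 2.89 halvings to close: 2.89 × 32.73 ≈ 95 years.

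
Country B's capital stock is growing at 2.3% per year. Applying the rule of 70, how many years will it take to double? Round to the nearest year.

roughly 30 years

Doubling time ≈ 70 / 2.3 = 30.43 years.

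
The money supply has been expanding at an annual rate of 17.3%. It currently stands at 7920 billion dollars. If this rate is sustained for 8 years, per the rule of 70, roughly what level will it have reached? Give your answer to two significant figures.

Doubling time ≈ 70/17.3 = 4.05 years.
8 years is 8/4.05 ≈ 1.98 doublings, a factor of 2^1.98 ≈ 3.94.
7920 × 3.94 ≈ 31000 billion dollars.

roughly 31000 billion dollars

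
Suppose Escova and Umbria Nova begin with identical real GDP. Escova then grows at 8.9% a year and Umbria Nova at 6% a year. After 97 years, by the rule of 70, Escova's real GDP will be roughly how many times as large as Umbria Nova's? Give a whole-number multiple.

Only the 2.9-point difference matters.
70/2.9 ≈ 24.14 years per doubling of the ratio; 97 years gives 4.02 doublings, so ≈ 16×.

16 times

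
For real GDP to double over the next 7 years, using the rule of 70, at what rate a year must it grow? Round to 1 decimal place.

70 / 7 ≈ 10.00, so about 10.0% a year.

around 10.0%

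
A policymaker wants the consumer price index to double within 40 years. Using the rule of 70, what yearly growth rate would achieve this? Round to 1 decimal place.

70 / 40 ≈ 1.75, so about 1.8% per year.

around 1.8%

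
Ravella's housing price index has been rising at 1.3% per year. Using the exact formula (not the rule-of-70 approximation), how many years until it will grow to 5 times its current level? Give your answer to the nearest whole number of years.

125 years

t = ln(5) / ln(1 + 0.013) = 1.6094 / 0.012916 ≈ 124.61.
≈ 125 years.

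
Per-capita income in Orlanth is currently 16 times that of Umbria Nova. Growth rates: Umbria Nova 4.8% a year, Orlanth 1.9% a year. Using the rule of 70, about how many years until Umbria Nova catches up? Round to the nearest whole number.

roughly 97 years

The growth-rate gap is 4.8% − 1.9% = 2.9 percentage points.
So the ratio between them halves every 70/2.9 ≈ 24.14 years.
A 16 times gap closes after 4 halvings: 4 × 24.14 ≈ 97 years.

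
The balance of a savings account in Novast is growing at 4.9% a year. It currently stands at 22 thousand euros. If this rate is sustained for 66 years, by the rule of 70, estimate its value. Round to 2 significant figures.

Doubling time ≈ 70/4.9 = 14.29 years.
66 years is 66/14.29 ≈ 4.62 doublings, a factor of 2^4.62 ≈ 24.59.
22 × 24.59 ≈ 540 thousand euros.

roughly 540 thousand euros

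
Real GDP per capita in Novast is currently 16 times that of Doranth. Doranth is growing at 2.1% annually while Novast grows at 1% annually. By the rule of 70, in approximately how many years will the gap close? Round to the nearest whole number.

255 years

What matters is the difference: 1.1 pp.
Rule of 70 on the gap: the ratio halves every 70/1.1 ≈ 63.64 years.
A 16 times gap closes after 4 halvings: 4 × 63.64 ≈ 255 years.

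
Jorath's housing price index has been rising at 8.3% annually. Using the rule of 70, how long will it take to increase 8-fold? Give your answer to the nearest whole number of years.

One doubling takes 70/8.3 = 8.43 years.
8 = 2^3, so 3 doublings → 25 years.

around 25 years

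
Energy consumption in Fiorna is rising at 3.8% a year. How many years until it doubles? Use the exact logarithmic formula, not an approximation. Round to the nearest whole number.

t = ln(2) / ln(1 + 0.038) = 0.6931 / 0.037296 ≈ 18.58.
≈ 19 years.

19 years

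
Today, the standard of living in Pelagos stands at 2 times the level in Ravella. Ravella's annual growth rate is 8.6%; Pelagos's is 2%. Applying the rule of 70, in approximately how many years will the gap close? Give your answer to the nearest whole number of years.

around 11 years

The growth-rate gap is 8.6% − 2% = 6.6 percentage points.
So the ratio between them halves every 70/6.6 ≈ 10.61 years.
A 2 times gap closes after 1 halving: 1 × 10.61 ≈ 11 years.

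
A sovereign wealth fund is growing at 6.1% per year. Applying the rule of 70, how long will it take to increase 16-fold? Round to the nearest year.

Doubling time ≈ 70/6.1 = 11.48 years.
Getting to 16× needs 4 doublings: 4 × 11.48 ≈ 46 years.

approximately 46 years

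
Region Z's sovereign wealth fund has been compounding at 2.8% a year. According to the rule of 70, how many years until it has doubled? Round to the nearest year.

70/2.8 ≈ 25.00, so it doubles roughly every 25 years.

approximately 25 years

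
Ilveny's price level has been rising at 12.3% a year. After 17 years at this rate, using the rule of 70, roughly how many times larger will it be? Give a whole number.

around 8 times

Doubling time ≈ 70/12.3 = 5.69 years.
17/5.69 ≈ 3 doublings, so about 2^3 = 8×.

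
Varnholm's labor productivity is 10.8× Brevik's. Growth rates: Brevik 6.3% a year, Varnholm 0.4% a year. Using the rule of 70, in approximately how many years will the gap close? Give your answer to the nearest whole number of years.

Brevik gains on Varnholm at 6.3% − 0.4% = 5.9 points a year.
At that relative rate the gap halves every 70/5.9 ≈ 11.86 years.
A 10.8× gap takes log₂(10.8) ≈ 3.43 halvings to close: 3.43 × 11.86 ≈ 41 years.

41 years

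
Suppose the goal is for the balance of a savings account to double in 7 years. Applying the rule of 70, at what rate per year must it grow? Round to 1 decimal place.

70 / 7 ≈ 10.00, so about 10.0% per year.

≈ 10.0%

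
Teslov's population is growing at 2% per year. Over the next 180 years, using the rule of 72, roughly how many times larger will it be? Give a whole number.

around 32 times

Doubling time ≈ 72/2 = 36.00 years.
180/36.00 ≈ 5 doublings, so about 2^5 = 32×.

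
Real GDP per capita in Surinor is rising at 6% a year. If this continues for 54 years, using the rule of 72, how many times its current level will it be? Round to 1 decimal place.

Doubling time ≈ 72/6 = 12.00 years.
54 years / 12.00 ≈ 4.50 doublings → factor 2^4.50 ≈ 22.6.

≈ 22.6 times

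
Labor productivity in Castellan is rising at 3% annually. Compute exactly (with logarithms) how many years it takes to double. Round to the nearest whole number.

23 years

t = ln(2) / ln(1 + 0.03) = 0.6931 / 0.029559 ≈ 23.45.
≈ 23 years.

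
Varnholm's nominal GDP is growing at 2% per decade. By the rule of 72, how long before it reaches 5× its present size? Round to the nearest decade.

around 84 decades

At 2% it doubles every 72/2 ≈ 36.00 decades.
5× is log₂ 5 ≈ 2.32 doublings, so ≈ 2.32 × 36.00 = 84 decades.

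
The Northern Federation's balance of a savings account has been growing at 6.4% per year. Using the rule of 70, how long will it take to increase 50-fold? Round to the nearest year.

At 6.4% it doubles every 70/6.4 ≈ 10.94 years.
50× is log₂ 50 ≈ 5.64 doublings, so ≈ 5.64 × 10.94 = 62 years.

≈ 62 years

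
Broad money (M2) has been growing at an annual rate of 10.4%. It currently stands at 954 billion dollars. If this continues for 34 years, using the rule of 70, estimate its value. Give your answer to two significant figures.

around 32000 billion dollars

It doubles every 70/10.4 ≈ 6.73 years, so 34 years is 5.05 doublings.
2^5.05 ≈ 33.13; 954 × 33.13 ≈ 32000 billion dollars.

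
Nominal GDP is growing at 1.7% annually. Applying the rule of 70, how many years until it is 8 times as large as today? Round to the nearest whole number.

At 1.7% it doubles every 70/1.7 ≈ 41.18 years.
8× is 3 doublings, so 3 × 41.18 ≈ 124 years.

around 124 years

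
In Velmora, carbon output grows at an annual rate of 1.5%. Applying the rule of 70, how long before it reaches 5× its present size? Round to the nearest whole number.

Doubling time ≈ 70/1.5 = 46.67 years.
5× is log₂ 5 ≈ 2.32 doublings, so ≈ 2.32 × 46.67 = 108 years.

about 108 years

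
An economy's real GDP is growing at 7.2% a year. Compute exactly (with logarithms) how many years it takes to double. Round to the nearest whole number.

t = ln(2) / ln(1 + 0.072) = 0.6931 / 0.069526 ≈ 9.97.
≈ 10 years.

10 years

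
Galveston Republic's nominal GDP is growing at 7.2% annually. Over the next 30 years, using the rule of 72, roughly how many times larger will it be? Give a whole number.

At 7.2% one doubling takes ≈ 10.00 years; 30 years is 3 of them, so ×8.

roughly 8 times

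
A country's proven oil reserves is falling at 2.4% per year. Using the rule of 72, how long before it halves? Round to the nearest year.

The rule works in reverse for decay: 72/2.4 ≈ 30.00 years to halve.

approximately 30 years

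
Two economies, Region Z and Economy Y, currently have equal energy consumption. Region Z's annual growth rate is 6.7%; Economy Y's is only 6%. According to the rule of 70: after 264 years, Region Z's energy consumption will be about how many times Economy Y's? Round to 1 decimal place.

about 6.2 times

Only the 0.7-point difference matters.
70/0.7 ≈ 100.00 years per doubling of the ratio; 264 years gives 2.64 doublings, so ≈ 6.2×.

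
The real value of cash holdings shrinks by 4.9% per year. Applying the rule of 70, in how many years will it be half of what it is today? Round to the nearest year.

Falling at 4.9%, it halves about every 70/4.9 = 14.29 years.

around 14 years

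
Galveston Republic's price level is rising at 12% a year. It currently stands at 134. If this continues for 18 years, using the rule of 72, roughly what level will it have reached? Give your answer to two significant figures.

Doubling time ≈ 72/12 = 6.00 years.
18 years is 18/6.00 ≈ 3.00 doublings, a factor of 2^3.00 ≈ 8.00.
134 × 8.00 ≈ 1100.

approximately 1100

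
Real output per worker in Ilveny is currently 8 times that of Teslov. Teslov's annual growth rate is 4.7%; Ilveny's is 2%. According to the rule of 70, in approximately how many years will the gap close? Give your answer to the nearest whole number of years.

78 years

What matters is the difference: 2.7 pp.
Rule of 70 on the gap: the ratio halves every 70/2.7 ≈ 25.93 years.
An 8 times gap closes after 3 halvings: 3 × 25.93 ≈ 78 years.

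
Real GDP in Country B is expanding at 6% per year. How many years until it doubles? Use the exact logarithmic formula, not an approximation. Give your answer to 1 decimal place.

t = ln(2) / ln(1 + 0.06) = 0.6931 / 0.058269 ≈ 11.89.

11.9 years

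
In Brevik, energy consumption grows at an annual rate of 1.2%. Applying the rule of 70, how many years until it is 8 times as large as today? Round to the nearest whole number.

around 175 years

One doubling takes 70/1.2 = 58.33 years.
8× is 3 doublings, so 3 × 58.33 ≈ 175 years.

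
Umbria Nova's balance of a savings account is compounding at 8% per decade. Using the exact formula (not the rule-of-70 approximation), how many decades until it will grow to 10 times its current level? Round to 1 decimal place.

29.9 decades

t = ln(10) / ln(1 + 0.08) = 2.3026 / 0.076961 ≈ 29.92.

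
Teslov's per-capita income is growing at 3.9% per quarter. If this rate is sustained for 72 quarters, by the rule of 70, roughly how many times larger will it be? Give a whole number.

At 3.9% one doubling takes ≈ 17.95 quarters; 72 quarters is 4 of them, so ×16.

roughly 16 times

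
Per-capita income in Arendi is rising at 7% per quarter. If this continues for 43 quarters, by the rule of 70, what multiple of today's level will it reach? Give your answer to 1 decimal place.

19.7 times

Doubles every ≈ 10.00 quarters (70/7).
43 quarters is 4.30 doublings; 2^4.30 ≈ 19.7×.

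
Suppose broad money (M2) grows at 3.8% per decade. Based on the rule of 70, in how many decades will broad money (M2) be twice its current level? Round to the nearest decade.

70/3.8 ≈ 18.42, so it doubles roughly every 18 decades.

approximately 18 decades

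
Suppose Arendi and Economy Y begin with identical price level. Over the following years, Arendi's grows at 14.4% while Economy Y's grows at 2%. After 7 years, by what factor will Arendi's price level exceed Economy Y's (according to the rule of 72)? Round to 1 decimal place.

around 2.3 times

Rate gap = 14.4% − 2% = 12.4 points.
The ratio doubles every 72/12.4 ≈ 5.81 years.
7/5.81 ≈ 1.20 doublings → ratio ≈ 2^1.20 ≈ 2.3.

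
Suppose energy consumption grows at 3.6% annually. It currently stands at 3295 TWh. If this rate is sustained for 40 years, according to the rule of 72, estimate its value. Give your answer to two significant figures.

about 13000 TWh

Doubling time ≈ 72/3.6 = 20.00 years.
40 years is 40/20.00 ≈ 2.00 doublings, a factor of 2^2.00 ≈ 4.00.
3295 × 4.00 ≈ 13000 TWh.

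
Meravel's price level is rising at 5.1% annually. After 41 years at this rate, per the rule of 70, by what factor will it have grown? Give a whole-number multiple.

Doubling time ≈ 70/5.1 = 13.73 years.
41/13.73 ≈ 3 doublings, so about 2^3 = 8×.

approximately 8 times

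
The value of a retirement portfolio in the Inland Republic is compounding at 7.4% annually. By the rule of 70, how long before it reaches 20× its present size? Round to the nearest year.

roughly 41 years

One doubling takes 70/7.4 = 9.46 years.
Reaching 20× takes log₂(20) ≈ 4.32 doublings.
4.32 × 9.46 ≈ 41 years.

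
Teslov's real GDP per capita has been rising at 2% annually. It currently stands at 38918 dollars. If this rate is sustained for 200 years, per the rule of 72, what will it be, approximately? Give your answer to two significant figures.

≈ 1800000 dollars

It doubles every 72/2 ≈ 36.00 years, so 200 years is 5.56 doublings.
2^5.56 ≈ 47.18; 38918 × 47.18 ≈ 1800000 dollars.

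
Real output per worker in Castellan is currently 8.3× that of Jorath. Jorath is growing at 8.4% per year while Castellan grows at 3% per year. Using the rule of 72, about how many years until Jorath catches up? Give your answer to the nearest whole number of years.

41 years

Jorath gains on Castellan at 8.4% − 3% = 5.4 points a year.
At that relative rate the gap halves every 72/5.4 ≈ 13.33 years.
An 8.3× gap takes log₂(8.3) ≈ 3.05 halvings to close: 3.05 × 13.33 ≈ 41 years.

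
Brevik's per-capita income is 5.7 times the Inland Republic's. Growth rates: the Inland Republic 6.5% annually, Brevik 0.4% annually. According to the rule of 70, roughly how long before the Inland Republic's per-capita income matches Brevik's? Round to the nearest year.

The growth-rate gap is 6.5% − 0.4% = 6.1 percentage points.
So the ratio between them halves every 70/6.1 ≈ 11.48 years.
A 5.7 times gap takes log₂(5.7) ≈ 2.51 halvings to close: 2.51 × 11.48 ≈ 29 years.

approximately 29 years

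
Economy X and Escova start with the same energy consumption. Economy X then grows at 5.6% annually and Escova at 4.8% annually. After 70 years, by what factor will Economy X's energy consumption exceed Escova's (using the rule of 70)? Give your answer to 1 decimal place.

Only the 0.8-point difference matters.
70/0.8 ≈ 87.50 years per doubling of the ratio; 70 years gives 0.80 doublings, so ≈ 1.7×.

1.7 times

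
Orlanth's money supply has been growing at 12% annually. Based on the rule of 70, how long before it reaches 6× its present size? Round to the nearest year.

At 12% it doubles every 70/12 ≈ 5.83 years.
6× is log₂ 6 ≈ 2.58 doublings, so ≈ 2.58 × 5.83 = 15 years.

≈ 15 years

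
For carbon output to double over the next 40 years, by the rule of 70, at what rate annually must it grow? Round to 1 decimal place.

70 / 40 ≈ 1.75, so about 1.8% annually.

≈ 1.8%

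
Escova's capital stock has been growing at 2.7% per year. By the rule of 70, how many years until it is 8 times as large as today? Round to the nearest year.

approximately 78 years

Doubling time ≈ 70/2.7 = 25.93 years.
Getting to 8× needs 3 doublings: 3 × 25.93 ≈ 78 years.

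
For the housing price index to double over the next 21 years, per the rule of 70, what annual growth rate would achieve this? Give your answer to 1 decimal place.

70 / 21 ≈ 3.33, so about 3.3% annually.

about 3.3% annually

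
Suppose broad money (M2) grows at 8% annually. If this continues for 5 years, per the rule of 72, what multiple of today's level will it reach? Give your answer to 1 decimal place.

Doubles every ≈ 9.00 years (72/8).
5 years is 0.56 doublings; 2^0.56 ≈ 1.5×.

≈ 1.5 times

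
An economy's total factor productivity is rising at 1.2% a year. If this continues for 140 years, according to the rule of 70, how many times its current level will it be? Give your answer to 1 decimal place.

about 5.3 times

Doubling time ≈ 70/1.2 = 58.33 years.
140 years / 58.33 ≈ 2.40 doublings → factor 2^2.40 ≈ 5.3.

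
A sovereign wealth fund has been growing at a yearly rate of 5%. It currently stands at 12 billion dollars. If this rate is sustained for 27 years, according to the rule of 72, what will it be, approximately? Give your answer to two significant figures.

≈ 44 billion dollars

Doubling time ≈ 72/5 = 14.40 years.
27 years is 27/14.40 ≈ 1.88 doublings, a factor of 2^1.88 ≈ 3.68.
12 × 3.68 ≈ 44 billion dollars.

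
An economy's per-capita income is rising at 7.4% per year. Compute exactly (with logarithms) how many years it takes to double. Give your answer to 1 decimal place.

t = ln(2) / ln(1 + 0.074) = 0.6931 / 0.071390 ≈ 9.71.

9.7 years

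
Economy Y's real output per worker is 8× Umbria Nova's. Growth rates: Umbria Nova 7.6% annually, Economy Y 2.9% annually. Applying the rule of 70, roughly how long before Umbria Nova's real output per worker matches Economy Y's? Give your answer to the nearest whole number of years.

45 years

The growth-rate gap is 7.6% − 2.9% = 4.7 percentage points.
So the ratio between them halves every 70/4.7 ≈ 14.89 years.
An 8× gap closes after 3 halvings: 3 × 14.89 ≈ 45 years.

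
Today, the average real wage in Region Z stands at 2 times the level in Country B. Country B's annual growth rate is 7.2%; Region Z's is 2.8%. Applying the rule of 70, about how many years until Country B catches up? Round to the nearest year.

Country B gains on Region Z at 7.2% − 2.8% = 4.4 points a year.
At that relative rate the gap halves every 70/4.4 ≈ 15.91 years.
A 2 times gap closes after 1 halving: 1 × 15.91 ≈ 16 years.

approximately 16 years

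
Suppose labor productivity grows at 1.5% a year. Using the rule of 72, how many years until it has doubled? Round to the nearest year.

Doubling time ≈ 72 / 1.5 = 48.00 years.

about 48 years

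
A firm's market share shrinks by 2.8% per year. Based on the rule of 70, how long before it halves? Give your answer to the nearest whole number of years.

roughly 25 years

Falling at 2.8%, it halves about every 70/2.8 = 25.00 years.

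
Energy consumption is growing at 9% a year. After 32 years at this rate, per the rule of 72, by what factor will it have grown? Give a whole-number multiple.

≈ 16 times

Doubling time ≈ 72/9 = 8.00 years.
32/8.00 ≈ 4 doublings, so about 2^4 = 16×.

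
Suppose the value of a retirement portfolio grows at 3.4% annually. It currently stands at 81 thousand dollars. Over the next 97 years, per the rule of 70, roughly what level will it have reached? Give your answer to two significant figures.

Doubling time ≈ 70/3.4 = 20.59 years.
97 years is 97/20.59 ≈ 4.71 doublings, a factor of 2^4.71 ≈ 26.17.
81 × 26.17 ≈ 2100 thousand dollars.

about 2100 thousand dollars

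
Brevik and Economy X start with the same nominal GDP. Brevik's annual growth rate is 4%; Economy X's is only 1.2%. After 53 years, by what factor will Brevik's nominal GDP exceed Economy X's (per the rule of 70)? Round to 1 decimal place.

Brevik pulls ahead at 2.8 pp per year, so the ratio doubles every 70/2.8 ≈ 25.00 years.
In 53 years that's 2.12 doublings: 2^2.12 ≈ 4.3.

4.3 times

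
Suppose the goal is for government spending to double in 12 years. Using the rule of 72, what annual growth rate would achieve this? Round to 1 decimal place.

72 / 12 ≈ 6.00, so about 6.0% a year.

6.0% a year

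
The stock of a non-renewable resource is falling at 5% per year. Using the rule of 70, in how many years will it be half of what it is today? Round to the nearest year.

Falling at 5%, it halves about every 70/5 = 14.00 years.

around 14 years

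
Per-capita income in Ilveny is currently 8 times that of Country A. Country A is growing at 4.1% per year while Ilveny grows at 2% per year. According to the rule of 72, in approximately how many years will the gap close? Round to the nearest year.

around 103 years

What matters is the difference: 2.1 pp.
Rule of 72 on the gap: the ratio halves every 72/2.1 ≈ 34.29 years.
An 8 times gap closes after 3 halvings: 3 × 34.29 ≈ 103 years.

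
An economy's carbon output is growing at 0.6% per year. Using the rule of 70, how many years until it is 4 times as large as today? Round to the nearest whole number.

Doubling time ≈ 70/0.6 = 116.67 years.
4× is 2 doublings, so 2 × 116.67 ≈ 233 years.

around 233 years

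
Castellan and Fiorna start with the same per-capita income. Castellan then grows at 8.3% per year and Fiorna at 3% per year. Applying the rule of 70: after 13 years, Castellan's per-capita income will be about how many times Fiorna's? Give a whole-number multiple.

Castellan pulls ahead at 5.3 pp per year, so the ratio doubles every 70/5.3 ≈ 13.21 years.
In 13 years that's 0.98 doublings: 2^0.98 ≈ 2.

roughly 2 times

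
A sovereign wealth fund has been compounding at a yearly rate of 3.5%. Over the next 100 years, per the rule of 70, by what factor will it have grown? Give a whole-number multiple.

32 times

At 3.5% one doubling takes ≈ 20.00 years; 100 years is 5 of them, so ×32.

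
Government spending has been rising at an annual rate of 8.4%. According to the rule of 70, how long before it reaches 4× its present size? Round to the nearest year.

One doubling takes 70/8.4 = 8.33 years.
4 = 2^2, so 2 doublings → 17 years.

≈ 17 years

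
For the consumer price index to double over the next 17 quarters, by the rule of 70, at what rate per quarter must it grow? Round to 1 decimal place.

70 / 17 ≈ 4.12, so about 4.1% per quarter.

approximately 4.1%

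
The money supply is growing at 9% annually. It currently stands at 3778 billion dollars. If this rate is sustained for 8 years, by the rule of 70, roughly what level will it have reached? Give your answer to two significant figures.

Doubling time ≈ 70/9 = 7.78 years.
8 years is 8/7.78 ≈ 1.03 doublings, a factor of 2^1.03 ≈ 2.04.
3778 × 2.04 ≈ 7700 billion dollars.

≈ 7700 billion dollars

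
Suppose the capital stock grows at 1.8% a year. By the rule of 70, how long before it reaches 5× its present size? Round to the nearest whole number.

Doubling time ≈ 70/1.8 = 38.89 years.
Reaching 5× takes log₂(5) ≈ 2.32 doublings.
2.32 × 38.89 ≈ 90 years.

roughly 90 years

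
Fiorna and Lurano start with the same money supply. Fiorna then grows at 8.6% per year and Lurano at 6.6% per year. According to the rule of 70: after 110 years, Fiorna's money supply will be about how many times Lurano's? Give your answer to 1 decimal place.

Fiorna pulls ahead at 2 pp per year, so the ratio doubles every 70/2 ≈ 35.00 years.
In 110 years that's 3.14 doublings: 2^3.14 ≈ 8.8.

approximately 8.8 times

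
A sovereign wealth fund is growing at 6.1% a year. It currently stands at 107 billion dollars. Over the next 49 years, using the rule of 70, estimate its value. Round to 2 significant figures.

It doubles every 70/6.1 ≈ 11.48 years, so 49 years is 4.27 doublings.
2^4.27 ≈ 19.29; 107 × 19.29 ≈ 2100 billion dollars.

about 2100 billion dollars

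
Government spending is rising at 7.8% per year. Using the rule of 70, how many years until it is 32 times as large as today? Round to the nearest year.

Doubling time ≈ 70/7.8 = 8.97 years.
32× is 5 doublings, so 5 × 8.97 ≈ 45 years.

45 years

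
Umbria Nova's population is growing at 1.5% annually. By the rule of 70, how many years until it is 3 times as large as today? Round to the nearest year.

≈ 74 years

Doubling time ≈ 70/1.5 = 46.67 years.
Reaching 3× takes log₂(3) ≈ 1.58 doublings.
1.58 × 46.67 ≈ 74 years.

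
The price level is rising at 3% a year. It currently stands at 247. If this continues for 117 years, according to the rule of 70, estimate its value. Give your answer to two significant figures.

Doubling time ≈ 70/3 = 23.33 years.
117 years is 117/23.33 ≈ 5.02 doublings, a factor of 2^5.02 ≈ 32.45.
247 × 32.45 ≈ 8000.

around 8000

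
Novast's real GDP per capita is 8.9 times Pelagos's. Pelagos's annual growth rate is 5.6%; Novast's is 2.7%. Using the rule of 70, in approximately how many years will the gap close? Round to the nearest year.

roughly 76 years

Pelagos gains on Novast at 5.6% − 2.7% = 2.9 points a year.
At that relative rate the gap halves every 70/2.9 ≈ 24.14 years.
An 8.9 times gap takes log₂(8.9) ≈ 3.15 halvings to close: 3.15 × 24.14 ≈ 76 years.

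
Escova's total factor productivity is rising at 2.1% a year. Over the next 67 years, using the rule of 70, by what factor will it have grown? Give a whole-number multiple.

At 2.1% one doubling takes ≈ 33.33 years; 67 years is 2 of them, so ×4.

4 times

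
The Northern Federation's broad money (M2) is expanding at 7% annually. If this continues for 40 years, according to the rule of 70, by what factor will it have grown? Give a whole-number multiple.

approximately 16 times

Doubling time ≈ 70/7 = 10.00 years.
40/10.00 ≈ 4 doublings, so about 2^4 = 16×.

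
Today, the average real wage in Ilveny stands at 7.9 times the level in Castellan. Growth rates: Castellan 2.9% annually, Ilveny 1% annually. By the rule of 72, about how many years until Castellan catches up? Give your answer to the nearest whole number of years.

The growth-rate gap is 2.9% − 1% = 1.9 percentage points.
So the ratio between them halves every 72/1.9 ≈ 37.89 years.
A 7.9 times gap takes log₂(7.9) ≈ 2.98 halvings to close: 2.98 × 37.89 ≈ 113 years.

around 113 years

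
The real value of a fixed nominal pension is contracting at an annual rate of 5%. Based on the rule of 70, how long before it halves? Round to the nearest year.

≈ 14 years

Halving time ≈ 70 / 5 = 14.00 → 14 years.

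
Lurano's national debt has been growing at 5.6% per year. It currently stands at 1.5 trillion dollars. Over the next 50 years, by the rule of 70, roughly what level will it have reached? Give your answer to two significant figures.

Doubling time ≈ 70/5.6 = 12.50 years.
50 years is 50/12.50 ≈ 4.00 doublings, a factor of 2^4.00 ≈ 16.00.
1.5 × 16.00 ≈ 24 trillion dollars.

≈ 24 trillion dollars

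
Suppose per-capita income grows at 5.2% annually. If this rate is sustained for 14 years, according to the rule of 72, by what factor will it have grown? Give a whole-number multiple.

At 5.2% one doubling takes ≈ 13.85 years; 14 years is 1 of them, so ×2.

around 2 times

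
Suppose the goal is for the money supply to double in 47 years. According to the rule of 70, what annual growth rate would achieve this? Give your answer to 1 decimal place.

70 / 47 ≈ 1.49, so about 1.5% annually.

about 1.5% annually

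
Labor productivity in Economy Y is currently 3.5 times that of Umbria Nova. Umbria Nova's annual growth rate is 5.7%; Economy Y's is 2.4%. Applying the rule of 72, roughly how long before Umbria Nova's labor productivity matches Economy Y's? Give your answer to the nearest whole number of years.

approximately 39 years

Umbria Nova gains on Economy Y at 5.7% − 2.4% = 3.3 points a year.
At that relative rate the gap halves every 72/3.3 ≈ 21.82 years.
A 3.5 times gap takes log₂(3.5) ≈ 1.81 halvings to close: 1.81 × 21.82 ≈ 39 years.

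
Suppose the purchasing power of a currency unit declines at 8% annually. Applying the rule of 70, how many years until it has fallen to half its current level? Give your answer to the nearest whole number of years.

roughly 9 years

Halving time ≈ 70 / 8 = 8.75 → 9 years.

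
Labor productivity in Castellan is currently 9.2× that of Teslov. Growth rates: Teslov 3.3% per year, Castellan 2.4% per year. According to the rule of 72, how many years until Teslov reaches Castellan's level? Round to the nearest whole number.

The growth-rate gap is 3.3% − 2.4% = 0.9 percentage points.
So the ratio between them halves every 72/0.9 ≈ 80.00 years.
A 9.2× gap takes log₂(9.2) ≈ 3.20 halvings to close: 3.20 × 80.00 ≈ 256 years.

roughly 256 years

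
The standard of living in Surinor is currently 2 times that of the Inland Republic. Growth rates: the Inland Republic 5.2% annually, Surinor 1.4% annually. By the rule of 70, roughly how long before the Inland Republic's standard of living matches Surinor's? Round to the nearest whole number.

The growth-rate gap is 5.2% − 1.4% = 3.8 percentage points.
So the ratio between them halves every 70/3.8 ≈ 18.42 years.
A 2 times gap closes after 1 halving: 1 × 18.42 ≈ 18 years.

18 years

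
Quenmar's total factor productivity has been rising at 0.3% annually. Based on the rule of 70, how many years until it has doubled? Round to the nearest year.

At 0.3%, doubling takes about 70/0.3 = 233.33 years.

around 233 years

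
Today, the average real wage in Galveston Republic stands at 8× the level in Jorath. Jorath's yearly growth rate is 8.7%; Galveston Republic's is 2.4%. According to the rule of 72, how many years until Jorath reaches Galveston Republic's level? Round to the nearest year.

about 34 years

Jorath gains on Galveston Republic at 8.7% − 2.4% = 6.3 points a year.
At that relative rate the gap halves every 72/6.3 ≈ 11.43 years.
An 8× gap closes after 3 halvings: 3 × 11.43 ≈ 34 years.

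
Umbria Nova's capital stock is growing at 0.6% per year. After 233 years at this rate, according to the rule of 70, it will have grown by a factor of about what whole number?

70/0.6 ≈ 116.67 years per doubling.
233 years fits 2 doublings: 2^2 = 4.

around 4 times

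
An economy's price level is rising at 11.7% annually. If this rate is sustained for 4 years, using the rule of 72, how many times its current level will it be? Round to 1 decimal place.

Doubles every ≈ 6.15 years (72/11.7).
4 years is 0.65 doublings; 2^0.65 ≈ 1.6×.

1.6 times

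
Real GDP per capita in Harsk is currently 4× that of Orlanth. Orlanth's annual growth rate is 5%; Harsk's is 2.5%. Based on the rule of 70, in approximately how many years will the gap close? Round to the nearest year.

roughly 56 years

What matters is the difference: 2.5 pp.
Rule of 70 on the gap: the ratio halves every 70/2.5 ≈ 28.00 years.
A 4× gap closes after 2 halvings: 2 × 28.00 ≈ 56 years.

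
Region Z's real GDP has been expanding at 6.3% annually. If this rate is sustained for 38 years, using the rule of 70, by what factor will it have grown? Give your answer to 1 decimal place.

Doubles every ≈ 11.11 years (70/6.3).
38 years is 3.42 doublings; 2^3.42 ≈ 10.7×.

about 10.7 times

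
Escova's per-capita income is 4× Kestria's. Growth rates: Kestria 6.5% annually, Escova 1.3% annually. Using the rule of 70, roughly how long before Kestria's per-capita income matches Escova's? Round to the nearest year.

Kestria gains on Escova at 6.5% − 1.3% = 5.2 points a year.
At that relative rate the gap halves every 70/5.2 ≈ 13.46 years.
A 4× gap closes after 2 halvings: 2 × 13.46 ≈ 27 years.

27 years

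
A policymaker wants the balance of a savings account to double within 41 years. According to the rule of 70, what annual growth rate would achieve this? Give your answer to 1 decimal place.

70 / 41 ≈ 1.71, so about 1.7% annually.

1.7% annually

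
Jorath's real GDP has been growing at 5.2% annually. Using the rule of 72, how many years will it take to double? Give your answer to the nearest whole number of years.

roughly 14 years

Doubling time ≈ 72 / 5.2 = 13.85 years.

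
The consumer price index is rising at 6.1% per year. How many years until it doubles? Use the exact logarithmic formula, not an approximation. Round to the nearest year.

12 years

t = ln(2) / ln(1 + 0.061) = 0.6931 / 0.059212 ≈ 11.71.
≈ 12 years.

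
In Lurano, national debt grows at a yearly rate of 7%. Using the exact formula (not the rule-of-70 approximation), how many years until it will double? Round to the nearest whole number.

10 years

t = ln(2) / ln(1 + 0.07) = 0.6931 / 0.067659 ≈ 10.24.
≈ 10 years.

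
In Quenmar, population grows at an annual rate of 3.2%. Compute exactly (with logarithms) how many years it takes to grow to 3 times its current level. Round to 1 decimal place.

34.9 years

t = ln(3) / ln(1 + 0.032) = 1.0986 / 0.031499 ≈ 34.88.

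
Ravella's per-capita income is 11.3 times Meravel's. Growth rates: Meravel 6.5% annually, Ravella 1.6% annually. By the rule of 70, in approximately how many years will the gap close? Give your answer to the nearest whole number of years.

The growth-rate gap is 6.5% − 1.6% = 4.9 percentage points.
So the ratio between them halves every 70/4.9 ≈ 14.29 years.
An 11.3 times gap takes log₂(11.3) ≈ 3.50 halvings to close: 3.50 × 14.29 ≈ 50 years.

50 years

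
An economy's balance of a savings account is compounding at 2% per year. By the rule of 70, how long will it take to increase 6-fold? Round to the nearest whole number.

At 2% it doubles every 70/2 ≈ 35.00 years.
Reaching 6× takes log₂(6) ≈ 2.58 doublings.
2.58 × 35.00 ≈ 90 years.

90 years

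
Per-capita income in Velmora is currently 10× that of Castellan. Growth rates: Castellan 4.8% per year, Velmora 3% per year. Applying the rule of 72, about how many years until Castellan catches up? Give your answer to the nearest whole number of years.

133 years

The growth-rate gap is 4.8% − 3% = 1.8 percentage points.
So the ratio between them halves every 72/1.8 ≈ 40.00 years.
A 10× gap takes log₂(10) ≈ 3.32 halvings to close: 3.32 × 40.00 ≈ 133 years.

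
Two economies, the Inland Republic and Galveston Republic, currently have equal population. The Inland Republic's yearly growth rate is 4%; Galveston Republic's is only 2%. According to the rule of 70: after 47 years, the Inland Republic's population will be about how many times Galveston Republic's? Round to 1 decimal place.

the Inland Republic pulls ahead at 2 pp per year, so the ratio doubles every 70/2 ≈ 35.00 years.
In 47 years that's 1.34 doublings: 2^1.34 ≈ 2.5.

approximately 2.5 times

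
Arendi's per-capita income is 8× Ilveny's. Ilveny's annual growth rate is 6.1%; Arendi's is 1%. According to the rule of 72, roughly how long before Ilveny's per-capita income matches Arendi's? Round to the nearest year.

42 years

The growth-rate gap is 6.1% − 1% = 5.1 percentage points.
So the ratio between them halves every 72/5.1 ≈ 14.12 years.
An 8× gap closes after 3 halvings: 3 × 14.12 ≈ 42 years.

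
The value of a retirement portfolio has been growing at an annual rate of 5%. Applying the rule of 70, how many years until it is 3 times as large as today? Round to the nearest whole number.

Doubling time ≈ 70/5 = 14.00 years.
3× is log₂ 3 ≈ 1.58 doublings, so ≈ 1.58 × 14.00 = 22 years.

≈ 22 years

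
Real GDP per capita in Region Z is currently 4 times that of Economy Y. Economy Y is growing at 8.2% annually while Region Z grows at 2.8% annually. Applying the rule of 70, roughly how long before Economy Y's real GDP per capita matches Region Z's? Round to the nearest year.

≈ 26 years

What matters is the difference: 5.4 pp.
Rule of 70 on the gap: the ratio halves every 70/5.4 ≈ 12.96 years.
A 4 times gap closes after 2 halvings: 2 × 12.96 ≈ 26 years.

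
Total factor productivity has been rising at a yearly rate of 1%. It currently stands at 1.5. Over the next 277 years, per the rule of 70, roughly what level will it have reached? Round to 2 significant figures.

roughly 23

Doubling time ≈ 70/1 = 70.00 years.
277 years is 277/70.00 ≈ 3.96 doublings, a factor of 2^3.96 ≈ 15.56.
1.5 × 15.56 ≈ 23.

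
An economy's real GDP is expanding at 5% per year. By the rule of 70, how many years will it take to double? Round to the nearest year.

70/5 ≈ 14.00, so it doubles roughly every 14 years.

approximately 14 years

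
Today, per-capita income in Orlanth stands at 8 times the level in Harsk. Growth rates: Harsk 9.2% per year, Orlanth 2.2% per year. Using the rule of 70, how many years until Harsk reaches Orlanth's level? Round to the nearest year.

30 years

Harsk gains on Orlanth at 9.2% − 2.2% = 7 points a year.
At that relative rate the gap halves every 70/7 ≈ 10.00 years.
An 8 times gap closes after 3 halvings: 3 × 10.00 ≈ 30 years.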